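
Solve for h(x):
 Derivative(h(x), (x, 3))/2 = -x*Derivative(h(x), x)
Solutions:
 h(x) = C1 + Integral(C2*airyai(-2^(1/3)*x) + C3*airybi(-2^(1/3)*x), x)


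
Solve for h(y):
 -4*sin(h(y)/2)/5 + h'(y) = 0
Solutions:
 -4*y/5 + log(cos(h(y)/2) - 1) - log(cos(h(y)/2) + 1) = C1


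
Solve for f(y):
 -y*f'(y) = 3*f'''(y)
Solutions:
 f(y) = C1 + Integral(C2*airyai(-3^(2/3)*y/3) + C3*airybi(-3^(2/3)*y/3), y)


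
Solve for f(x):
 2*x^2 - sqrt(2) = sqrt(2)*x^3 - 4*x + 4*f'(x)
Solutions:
 f(x) = C1 - sqrt(2)*x^4/16 + x^3/6 + x^2/2 - sqrt(2)*x/4


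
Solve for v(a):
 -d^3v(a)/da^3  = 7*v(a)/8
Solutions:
 v(a) = C3*exp(-7^(1/3)*a/2) + (C1*sin(sqrt(3)*7^(1/3)*a/4) + C2*cos(sqrt(3)*7^(1/3)*a/4))*exp(7^(1/3)*a/4)


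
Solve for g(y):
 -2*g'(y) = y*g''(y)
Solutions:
 g(y) = C1 + C2/y


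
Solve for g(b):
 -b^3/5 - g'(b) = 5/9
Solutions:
 g(b) = C1 - b^4/20 - 5*b/9


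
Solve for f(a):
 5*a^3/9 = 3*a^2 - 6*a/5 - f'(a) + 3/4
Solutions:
 f(a) = C1 - 5*a^4/36 + a^3 - 3*a^2/5 + 3*a/4


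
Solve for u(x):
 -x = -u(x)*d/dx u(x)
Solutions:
 u(x) = -sqrt(C1 + x^2)
 u(x) = sqrt(C1 + x^2)


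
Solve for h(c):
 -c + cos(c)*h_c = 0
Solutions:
 h(c) = C1 + Integral(c/cos(c), c)


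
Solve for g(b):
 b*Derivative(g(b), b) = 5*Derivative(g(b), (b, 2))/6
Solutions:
 g(b) = C1 + C2*erfi(sqrt(15)*b/5)


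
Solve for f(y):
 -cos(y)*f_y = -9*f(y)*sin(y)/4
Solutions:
 f(y) = C1/cos(y)^(9/4)


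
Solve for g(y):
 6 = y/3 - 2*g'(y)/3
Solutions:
 g(y) = C1 + y^2/4 - 9*y


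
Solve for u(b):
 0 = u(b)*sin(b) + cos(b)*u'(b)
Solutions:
 u(b) = C1*cos(b)


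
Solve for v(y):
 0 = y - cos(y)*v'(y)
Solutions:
 v(y) = C1 + Integral(y/cos(y), y)


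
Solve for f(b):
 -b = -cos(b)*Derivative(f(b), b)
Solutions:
 f(b) = C1 + Integral(b/cos(b), b)


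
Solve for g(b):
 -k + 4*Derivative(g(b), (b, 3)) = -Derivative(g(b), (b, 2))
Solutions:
 g(b) = C1 + C2*b + C3*exp(-b/4) + b^2*k/2


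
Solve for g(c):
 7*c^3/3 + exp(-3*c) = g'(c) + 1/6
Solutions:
 g(c) = C1 + 7*c^4/12 - c/6 - exp(-3*c)/3


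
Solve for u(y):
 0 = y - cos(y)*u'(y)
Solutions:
 u(y) = C1 + Integral(y/cos(y), y)


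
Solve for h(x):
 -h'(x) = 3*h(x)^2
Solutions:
 h(x) = 1/(C1 + 3*x)


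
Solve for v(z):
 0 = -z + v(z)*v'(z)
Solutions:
 v(z) = -sqrt(C1 + z^2)
 v(z) = sqrt(C1 + z^2)


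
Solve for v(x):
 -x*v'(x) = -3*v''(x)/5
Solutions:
 v(x) = C1 + C2*erfi(sqrt(30)*x/6)


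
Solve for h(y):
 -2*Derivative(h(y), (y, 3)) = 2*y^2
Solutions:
 h(y) = C1 + C2*y + C3*y^2 - y^5/60


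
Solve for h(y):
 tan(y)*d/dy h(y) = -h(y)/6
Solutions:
 h(y) = C1/sin(y)^(1/6)


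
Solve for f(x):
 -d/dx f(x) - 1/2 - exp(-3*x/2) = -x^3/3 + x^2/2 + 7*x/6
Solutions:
 f(x) = C1 + x^4/12 - x^3/6 - 7*x^2/12 - x/2 + 2*exp(-3*x/2)/3


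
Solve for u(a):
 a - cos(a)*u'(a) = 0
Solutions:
 u(a) = C1 + Integral(a/cos(a), a)


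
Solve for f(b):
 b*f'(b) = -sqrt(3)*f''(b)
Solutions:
 f(b) = C1 + C2*erf(sqrt(2)*3^(3/4)*b/6)


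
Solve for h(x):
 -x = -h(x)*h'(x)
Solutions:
 h(x) = -sqrt(C1 + x^2)
 h(x) = sqrt(C1 + x^2)


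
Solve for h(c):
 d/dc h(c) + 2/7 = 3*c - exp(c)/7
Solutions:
 h(c) = C1 + 3*c^2/2 - 2*c/7 - exp(c)/7


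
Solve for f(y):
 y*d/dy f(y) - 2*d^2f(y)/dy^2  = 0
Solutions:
 f(y) = C1 + C2*erfi(y/2)


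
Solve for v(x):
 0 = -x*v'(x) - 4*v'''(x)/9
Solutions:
 v(x) = C1 + Integral(C2*airyai(-2^(1/3)*3^(2/3)*x/2) + C3*airybi(-2^(1/3)*3^(2/3)*x/2), x)


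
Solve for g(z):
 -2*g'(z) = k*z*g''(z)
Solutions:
 g(z) = C1 + z^(((re(k) - 2)*re(k) + im(k)^2)/(re(k)^2 + im(k)^2))*(C2*sin(2*log(z)*Abs(im(k))/(re(k)^2 + im(k)^2)) + C3*cos(2*log(z)*im(k)/(re(k)^2 + im(k)^2)))


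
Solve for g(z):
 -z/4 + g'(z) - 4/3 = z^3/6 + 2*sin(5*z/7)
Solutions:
 g(z) = C1 + z^4/24 + z^2/8 + 4*z/3 - 14*cos(5*z/7)/5


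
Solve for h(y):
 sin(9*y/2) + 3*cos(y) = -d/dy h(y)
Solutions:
 h(y) = C1 - 3*sin(y) + 2*cos(9*y/2)/9


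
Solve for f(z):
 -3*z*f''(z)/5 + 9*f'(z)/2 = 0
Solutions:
 f(z) = C1 + C2*z^(17/2)


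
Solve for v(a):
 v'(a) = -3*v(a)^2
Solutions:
 v(a) = 1/(C1 + 3*a)


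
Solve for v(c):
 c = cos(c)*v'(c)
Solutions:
 v(c) = C1 + Integral(c/cos(c), c)


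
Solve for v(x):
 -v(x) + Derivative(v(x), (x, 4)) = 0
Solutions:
 v(x) = C1*exp(-x) + C2*exp(x) + C3*sin(x) + C4*cos(x)


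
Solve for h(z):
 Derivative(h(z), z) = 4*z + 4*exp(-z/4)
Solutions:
 h(z) = C1 + 2*z^2 - 16*exp(-z/4)


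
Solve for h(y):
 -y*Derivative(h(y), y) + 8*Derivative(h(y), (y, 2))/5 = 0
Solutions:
 h(y) = C1 + C2*erfi(sqrt(5)*y/4)


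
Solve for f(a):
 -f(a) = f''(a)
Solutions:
 f(a) = C1*sin(a) + C2*cos(a)


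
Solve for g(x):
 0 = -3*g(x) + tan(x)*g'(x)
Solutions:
 g(x) = C1*sin(x)^3


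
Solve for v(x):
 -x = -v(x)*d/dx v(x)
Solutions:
 v(x) = -sqrt(C1 + x^2)
 v(x) = sqrt(C1 + x^2)


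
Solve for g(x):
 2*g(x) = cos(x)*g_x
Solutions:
 g(x) = C1*(sin(x) + 1)/(sin(x) - 1)


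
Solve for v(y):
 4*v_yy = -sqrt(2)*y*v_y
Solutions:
 v(y) = C1 + C2*erf(2^(3/4)*y/4)


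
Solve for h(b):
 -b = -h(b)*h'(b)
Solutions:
 h(b) = -sqrt(C1 + b^2)
 h(b) = sqrt(C1 + b^2)


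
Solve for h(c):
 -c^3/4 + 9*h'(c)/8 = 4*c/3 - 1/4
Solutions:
 h(c) = C1 + c^4/18 + 16*c^2/27 - 2*c/9


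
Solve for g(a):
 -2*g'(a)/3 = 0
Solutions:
 g(a) = C1


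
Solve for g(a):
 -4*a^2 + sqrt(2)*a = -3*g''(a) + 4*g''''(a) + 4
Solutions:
 g(a) = C1 + C2*a + C3*exp(-sqrt(3)*a/2) + C4*exp(sqrt(3)*a/2) + a^4/9 - sqrt(2)*a^3/18 + 22*a^2/9


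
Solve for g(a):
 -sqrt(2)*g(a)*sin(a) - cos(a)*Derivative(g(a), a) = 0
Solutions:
 g(a) = C1*cos(a)^(sqrt(2))


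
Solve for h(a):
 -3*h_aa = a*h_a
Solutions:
 h(a) = C1 + C2*erf(sqrt(6)*a/6)


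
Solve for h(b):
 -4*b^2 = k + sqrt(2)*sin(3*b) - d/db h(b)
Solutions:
 h(b) = C1 + 4*b^3/3 + b*k - sqrt(2)*cos(3*b)/3


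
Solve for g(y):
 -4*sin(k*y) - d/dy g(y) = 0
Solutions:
 g(y) = C1 + 4*cos(k*y)/k


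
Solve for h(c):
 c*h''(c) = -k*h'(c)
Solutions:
 h(c) = C1 + c^(1 - re(k))*(C2*sin(log(c)*Abs(im(k))) + C3*cos(log(c)*im(k)))


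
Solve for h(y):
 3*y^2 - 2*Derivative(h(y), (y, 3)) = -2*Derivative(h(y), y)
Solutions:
 h(y) = C1 + C2*exp(-y) + C3*exp(y) - y^3/2 - 3*y


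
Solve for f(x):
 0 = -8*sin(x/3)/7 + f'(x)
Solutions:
 f(x) = C1 - 24*cos(x/3)/7


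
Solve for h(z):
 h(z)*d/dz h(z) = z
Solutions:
 h(z) = -sqrt(C1 + z^2)
 h(z) = sqrt(C1 + z^2)


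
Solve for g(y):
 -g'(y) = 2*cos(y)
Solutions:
 g(y) = C1 - 2*sin(y)


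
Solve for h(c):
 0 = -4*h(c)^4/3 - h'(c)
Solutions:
 h(c) = (-1 - sqrt(3)*I)*(1/(C1 + 4*c))^(1/3)/2
 h(c) = (-1 + sqrt(3)*I)*(1/(C1 + 4*c))^(1/3)/2
 h(c) = (1/(C1 + 4*c))^(1/3)


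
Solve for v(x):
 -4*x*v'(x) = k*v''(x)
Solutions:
 v(x) = C1 + C2*sqrt(k)*erf(sqrt(2)*x*sqrt(1/k))


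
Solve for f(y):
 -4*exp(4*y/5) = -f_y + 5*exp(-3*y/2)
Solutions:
 f(y) = C1 + 5*exp(4*y/5) - 10*exp(-3*y/2)/3


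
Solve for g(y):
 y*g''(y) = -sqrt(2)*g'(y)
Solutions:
 g(y) = C1 + C2*y^(1 - sqrt(2))


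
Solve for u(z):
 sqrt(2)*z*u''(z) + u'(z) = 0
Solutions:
 u(z) = C1 + C2*z^(1 - sqrt(2)/2)


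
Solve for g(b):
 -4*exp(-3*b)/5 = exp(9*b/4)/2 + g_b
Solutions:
 g(b) = C1 - 2*exp(9*b/4)/9 + 4*exp(-3*b)/15


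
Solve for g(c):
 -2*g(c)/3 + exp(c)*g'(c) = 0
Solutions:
 g(c) = C1*exp(-2*exp(-c)/3)


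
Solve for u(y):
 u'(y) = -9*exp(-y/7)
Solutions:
 u(y) = C1 + 63*exp(-y/7)


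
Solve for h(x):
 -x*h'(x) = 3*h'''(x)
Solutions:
 h(x) = C1 + Integral(C2*airyai(-3^(2/3)*x/3) + C3*airybi(-3^(2/3)*x/3), x)


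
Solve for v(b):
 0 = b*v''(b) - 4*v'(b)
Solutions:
 v(b) = C1 + C2*b^5


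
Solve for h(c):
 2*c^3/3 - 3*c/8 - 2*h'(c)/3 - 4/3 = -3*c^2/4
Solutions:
 h(c) = C1 + c^4/4 + 3*c^3/8 - 9*c^2/32 - 2*c


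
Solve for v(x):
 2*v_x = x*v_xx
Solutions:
 v(x) = C1 + C2*x^3


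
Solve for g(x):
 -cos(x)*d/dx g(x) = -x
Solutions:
 g(x) = C1 + Integral(x/cos(x), x)


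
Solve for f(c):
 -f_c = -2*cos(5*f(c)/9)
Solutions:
 -2*c - 9*log(sin(5*f(c)/9) - 1)/10 + 9*log(sin(5*f(c)/9) + 1)/10 = C1


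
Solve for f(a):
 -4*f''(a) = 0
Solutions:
 f(a) = C1 + C2*a


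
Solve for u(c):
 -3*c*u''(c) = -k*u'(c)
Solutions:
 u(c) = C1 + c^(re(k)/3 + 1)*(C2*sin(log(c)*Abs(im(k))/3) + C3*cos(log(c)*im(k)/3))


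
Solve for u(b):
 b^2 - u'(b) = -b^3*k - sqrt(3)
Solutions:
 u(b) = C1 + b^4*k/4 + b^3/3 + sqrt(3)*b


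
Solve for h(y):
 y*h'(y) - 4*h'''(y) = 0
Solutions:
 h(y) = C1 + Integral(C2*airyai(2^(1/3)*y/2) + C3*airybi(2^(1/3)*y/2), y)


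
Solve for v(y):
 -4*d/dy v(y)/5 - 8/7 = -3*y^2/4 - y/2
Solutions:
 v(y) = C1 + 5*y^3/16 + 5*y^2/16 - 10*y/7


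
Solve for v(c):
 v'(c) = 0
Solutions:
 v(c) = C1


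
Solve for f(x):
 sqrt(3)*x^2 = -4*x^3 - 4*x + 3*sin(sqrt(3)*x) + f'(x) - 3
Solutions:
 f(x) = C1 + x^4 + sqrt(3)*x^3/3 + 2*x^2 + 3*x + sqrt(3)*cos(sqrt(3)*x)


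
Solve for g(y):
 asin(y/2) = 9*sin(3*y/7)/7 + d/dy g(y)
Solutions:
 g(y) = C1 + y*asin(y/2) + sqrt(4 - y^2) + 3*cos(3*y/7)


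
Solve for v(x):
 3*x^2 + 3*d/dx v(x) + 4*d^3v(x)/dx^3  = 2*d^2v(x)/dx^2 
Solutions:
 v(x) = C1 - x^3/3 - 2*x^2/3 + 16*x/9 + (C2*sin(sqrt(11)*x/4) + C3*cos(sqrt(11)*x/4))*exp(x/4)


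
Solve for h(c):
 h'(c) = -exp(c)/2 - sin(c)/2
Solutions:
 h(c) = C1 - exp(c)/2 + cos(c)/2


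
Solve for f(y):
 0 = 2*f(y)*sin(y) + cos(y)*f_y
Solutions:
 f(y) = C1*cos(y)^2


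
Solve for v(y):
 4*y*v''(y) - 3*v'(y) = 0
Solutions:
 v(y) = C1 + C2*y^(7/4)


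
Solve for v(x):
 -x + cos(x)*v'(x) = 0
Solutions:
 v(x) = C1 + Integral(x/cos(x), x)


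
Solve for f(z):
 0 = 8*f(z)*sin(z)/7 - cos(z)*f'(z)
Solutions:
 f(z) = C1/cos(z)^(8/7)


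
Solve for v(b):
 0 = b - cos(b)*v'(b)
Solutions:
 v(b) = C1 + Integral(b/cos(b), b)


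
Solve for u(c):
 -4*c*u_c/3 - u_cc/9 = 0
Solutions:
 u(c) = C1 + C2*erf(sqrt(6)*c)


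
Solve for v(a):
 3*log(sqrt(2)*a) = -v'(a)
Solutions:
 v(a) = C1 - 3*a*log(a) - 3*a*log(2)/2 + 3*a


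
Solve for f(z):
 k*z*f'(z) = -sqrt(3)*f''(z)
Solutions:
 f(z) = Piecewise((-sqrt(2)*3^(1/4)*sqrt(pi)*C1*erf(sqrt(2)*3^(3/4)*sqrt(k)*z/6)/(2*sqrt(k)) - C2, (k > 0) | (k < 0)), (-C1*z - C2, True))


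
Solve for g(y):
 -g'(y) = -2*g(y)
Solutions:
 g(y) = C1*exp(2*y)


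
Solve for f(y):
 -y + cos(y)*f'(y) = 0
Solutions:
 f(y) = C1 + Integral(y/cos(y), y)


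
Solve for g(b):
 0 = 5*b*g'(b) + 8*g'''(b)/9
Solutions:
 g(b) = C1 + Integral(C2*airyai(-45^(1/3)*b/2) + C3*airybi(-45^(1/3)*b/2), b)


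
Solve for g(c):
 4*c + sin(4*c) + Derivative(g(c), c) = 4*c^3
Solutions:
 g(c) = C1 + c^4 - 2*c^2 + cos(4*c)/4


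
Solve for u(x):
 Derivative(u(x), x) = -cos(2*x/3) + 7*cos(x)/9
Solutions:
 u(x) = C1 - 3*sin(2*x/3)/2 + 7*sin(x)/9


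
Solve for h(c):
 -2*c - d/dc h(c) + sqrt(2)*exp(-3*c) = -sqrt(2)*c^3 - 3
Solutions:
 h(c) = C1 + sqrt(2)*c^4/4 - c^2 + 3*c - sqrt(2)*exp(-3*c)/3


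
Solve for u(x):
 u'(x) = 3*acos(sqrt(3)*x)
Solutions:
 u(x) = C1 + 3*x*acos(sqrt(3)*x) - sqrt(3)*sqrt(1 - 3*x^2)


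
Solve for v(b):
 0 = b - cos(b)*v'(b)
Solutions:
 v(b) = C1 + Integral(b/cos(b), b)


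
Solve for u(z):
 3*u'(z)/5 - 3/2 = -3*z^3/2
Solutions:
 u(z) = C1 - 5*z^4/8 + 5*z/2


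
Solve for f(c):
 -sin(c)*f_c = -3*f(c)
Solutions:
 f(c) = C1*(cos(c) - 1)^(3/2)/(cos(c) + 1)^(3/2)


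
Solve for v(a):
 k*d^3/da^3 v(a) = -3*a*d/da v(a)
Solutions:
 v(a) = C1 + Integral(C2*airyai(3^(1/3)*a*(-1/k)^(1/3)) + C3*airybi(3^(1/3)*a*(-1/k)^(1/3)), a)


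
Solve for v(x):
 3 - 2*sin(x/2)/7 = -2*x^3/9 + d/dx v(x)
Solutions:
 v(x) = C1 + x^4/18 + 3*x + 4*cos(x/2)/7


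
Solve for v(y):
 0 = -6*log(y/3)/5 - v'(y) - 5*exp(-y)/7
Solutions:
 v(y) = C1 - 6*y*log(y)/5 + 6*y*(1 + log(3))/5 + 5*exp(-y)/7


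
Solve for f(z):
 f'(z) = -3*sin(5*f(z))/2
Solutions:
 f(z) = -acos((-C1 - exp(15*z))/(C1 - exp(15*z)))/5 + 2*pi/5
 f(z) = acos((-C1 - exp(15*z))/(C1 - exp(15*z)))/5


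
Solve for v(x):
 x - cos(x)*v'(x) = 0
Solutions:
 v(x) = C1 + Integral(x/cos(x), x)


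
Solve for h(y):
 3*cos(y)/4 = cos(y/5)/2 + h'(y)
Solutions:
 h(y) = C1 - 5*sin(y/5)/2 + 3*sin(y)/4


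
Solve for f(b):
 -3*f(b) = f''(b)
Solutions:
 f(b) = C1*sin(sqrt(3)*b) + C2*cos(sqrt(3)*b)


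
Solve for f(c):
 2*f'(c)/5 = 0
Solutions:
 f(c) = C1


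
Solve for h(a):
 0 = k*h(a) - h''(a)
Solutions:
 h(a) = C1*exp(-a*sqrt(k)) + C2*exp(a*sqrt(k))


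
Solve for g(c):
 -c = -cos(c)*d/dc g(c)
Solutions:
 g(c) = C1 + Integral(c/cos(c), c)


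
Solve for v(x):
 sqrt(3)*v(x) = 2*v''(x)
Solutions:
 v(x) = C1*exp(-sqrt(2)*3^(1/4)*x/2) + C2*exp(sqrt(2)*3^(1/4)*x/2)


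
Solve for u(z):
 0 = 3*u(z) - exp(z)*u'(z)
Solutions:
 u(z) = C1*exp(-3*exp(-z))


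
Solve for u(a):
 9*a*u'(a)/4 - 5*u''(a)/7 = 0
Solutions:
 u(a) = C1 + C2*erfi(3*sqrt(70)*a/20)


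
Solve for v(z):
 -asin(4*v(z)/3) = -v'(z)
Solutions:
 Integral(1/asin(4*_y/3), (_y, v(z))) = C1 + z


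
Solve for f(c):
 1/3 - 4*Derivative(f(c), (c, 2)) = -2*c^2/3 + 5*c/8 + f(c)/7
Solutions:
 f(c) = C1*sin(sqrt(7)*c/14) + C2*cos(sqrt(7)*c/14) + 14*c^2/3 - 35*c/8 - 259


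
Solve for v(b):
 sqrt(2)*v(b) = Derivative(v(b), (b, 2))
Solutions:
 v(b) = C1*exp(-2^(1/4)*b) + C2*exp(2^(1/4)*b)


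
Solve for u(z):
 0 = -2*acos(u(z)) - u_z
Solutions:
 Integral(1/acos(_y), (_y, u(z))) = C1 - 2*z


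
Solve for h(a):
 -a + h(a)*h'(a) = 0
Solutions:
 h(a) = -sqrt(C1 + a^2)
 h(a) = sqrt(C1 + a^2)


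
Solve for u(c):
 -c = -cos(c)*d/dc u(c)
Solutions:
 u(c) = C1 + Integral(c/cos(c), c)


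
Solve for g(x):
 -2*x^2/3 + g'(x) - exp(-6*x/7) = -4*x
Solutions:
 g(x) = C1 + 2*x^3/9 - 2*x^2 - 7*exp(-6*x/7)/6


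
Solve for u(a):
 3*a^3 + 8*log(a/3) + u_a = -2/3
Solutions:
 u(a) = C1 - 3*a^4/4 - 8*a*log(a) + 22*a/3 + 8*a*log(3)


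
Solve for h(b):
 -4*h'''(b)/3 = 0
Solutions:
 h(b) = C1 + C2*b + C3*b^2


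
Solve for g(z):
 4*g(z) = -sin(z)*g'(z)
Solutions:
 g(z) = C1*(cos(z)^2 + 2*cos(z) + 1)/(cos(z)^2 - 2*cos(z) + 1)


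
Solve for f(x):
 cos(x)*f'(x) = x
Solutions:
 f(x) = C1 + Integral(x/cos(x), x)


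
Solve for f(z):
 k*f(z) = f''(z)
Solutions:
 f(z) = C1*exp(-sqrt(k)*z) + C2*exp(sqrt(k)*z)


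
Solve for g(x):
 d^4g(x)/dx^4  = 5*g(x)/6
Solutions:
 g(x) = C1*exp(-5^(1/4)*6^(3/4)*x/6) + C2*exp(5^(1/4)*6^(3/4)*x/6) + C3*sin(5^(1/4)*6^(3/4)*x/6) + C4*cos(5^(1/4)*6^(3/4)*x/6)


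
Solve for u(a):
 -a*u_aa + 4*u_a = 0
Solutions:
 u(a) = C1 + C2*a^5


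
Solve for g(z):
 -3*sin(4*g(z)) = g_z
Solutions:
 g(z) = -acos((-C1 - exp(24*z))/(C1 - exp(24*z)))/4 + pi/2
 g(z) = acos((-C1 - exp(24*z))/(C1 - exp(24*z)))/4


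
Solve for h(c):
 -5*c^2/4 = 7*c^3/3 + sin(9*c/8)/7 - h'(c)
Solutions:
 h(c) = C1 + 7*c^4/12 + 5*c^3/12 - 8*cos(9*c/8)/63


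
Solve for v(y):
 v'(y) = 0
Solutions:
 v(y) = C1


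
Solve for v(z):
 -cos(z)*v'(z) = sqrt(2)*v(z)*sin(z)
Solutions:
 v(z) = C1*cos(z)^(sqrt(2))


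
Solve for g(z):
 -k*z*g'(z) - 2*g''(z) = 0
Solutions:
 g(z) = Piecewise((-sqrt(pi)*C1*erf(sqrt(k)*z/2)/sqrt(k) - C2, (k > 0) | (k < 0)), (-C1*z - C2, True))


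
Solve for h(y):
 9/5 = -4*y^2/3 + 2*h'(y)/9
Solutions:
 h(y) = C1 + 2*y^3 + 81*y/10


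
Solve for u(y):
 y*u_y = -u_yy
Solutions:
 u(y) = C1 + C2*erf(sqrt(2)*y/2)


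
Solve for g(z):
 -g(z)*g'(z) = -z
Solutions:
 g(z) = -sqrt(C1 + z^2)
 g(z) = sqrt(C1 + z^2)


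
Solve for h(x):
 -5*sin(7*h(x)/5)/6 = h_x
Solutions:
 5*x/6 + 5*log(cos(7*h(x)/5) - 1)/14 - 5*log(cos(7*h(x)/5) + 1)/14 = C1


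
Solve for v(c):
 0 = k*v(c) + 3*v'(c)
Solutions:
 v(c) = C1*exp(-c*k/3)


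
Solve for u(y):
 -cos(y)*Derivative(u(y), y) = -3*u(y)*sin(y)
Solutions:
 u(y) = C1/cos(y)^3


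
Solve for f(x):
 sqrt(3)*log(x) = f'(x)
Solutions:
 f(x) = C1 + sqrt(3)*x*log(x) - sqrt(3)*x


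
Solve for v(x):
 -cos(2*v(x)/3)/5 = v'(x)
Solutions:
 x/5 - 3*log(sin(2*v(x)/3) - 1)/4 + 3*log(sin(2*v(x)/3) + 1)/4 = C1


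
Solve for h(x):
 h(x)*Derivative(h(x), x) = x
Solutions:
 h(x) = -sqrt(C1 + x^2)
 h(x) = sqrt(C1 + x^2)


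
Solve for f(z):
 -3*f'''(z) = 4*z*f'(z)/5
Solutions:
 f(z) = C1 + Integral(C2*airyai(-30^(2/3)*z/15) + C3*airybi(-30^(2/3)*z/15), z)


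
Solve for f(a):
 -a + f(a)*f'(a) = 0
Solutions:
 f(a) = -sqrt(C1 + a^2)
 f(a) = sqrt(C1 + a^2)


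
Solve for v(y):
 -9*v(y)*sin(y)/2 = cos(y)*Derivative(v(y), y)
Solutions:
 v(y) = C1*cos(y)^(9/2)


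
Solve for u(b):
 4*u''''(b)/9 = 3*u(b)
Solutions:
 u(b) = C1*exp(-sqrt(2)*3^(3/4)*b/2) + C2*exp(sqrt(2)*3^(3/4)*b/2) + C3*sin(sqrt(2)*3^(3/4)*b/2) + C4*cos(sqrt(2)*3^(3/4)*b/2)


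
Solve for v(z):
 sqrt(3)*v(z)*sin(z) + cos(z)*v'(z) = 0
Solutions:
 v(z) = C1*cos(z)^(sqrt(3))


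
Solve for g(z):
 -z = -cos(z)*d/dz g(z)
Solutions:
 g(z) = C1 + Integral(z/cos(z), z)


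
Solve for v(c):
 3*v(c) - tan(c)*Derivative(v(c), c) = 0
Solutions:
 v(c) = C1*sin(c)^3


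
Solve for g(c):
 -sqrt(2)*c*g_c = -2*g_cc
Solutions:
 g(c) = C1 + C2*erfi(2^(1/4)*c/2)


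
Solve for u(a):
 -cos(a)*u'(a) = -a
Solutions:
 u(a) = C1 + Integral(a/cos(a), a)


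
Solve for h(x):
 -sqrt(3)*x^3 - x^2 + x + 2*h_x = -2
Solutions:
 h(x) = C1 + sqrt(3)*x^4/8 + x^3/6 - x^2/4 - x


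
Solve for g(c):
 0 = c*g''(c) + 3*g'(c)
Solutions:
 g(c) = C1 + C2/c^2


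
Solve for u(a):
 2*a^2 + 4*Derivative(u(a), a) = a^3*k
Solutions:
 u(a) = C1 + a^4*k/16 - a^3/6


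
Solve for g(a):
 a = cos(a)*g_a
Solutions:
 g(a) = C1 + Integral(a/cos(a), a)


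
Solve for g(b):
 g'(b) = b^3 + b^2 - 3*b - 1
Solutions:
 g(b) = C1 + b^4/4 + b^3/3 - 3*b^2/2 - b


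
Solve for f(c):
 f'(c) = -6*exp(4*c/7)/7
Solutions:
 f(c) = C1 - 3*exp(4*c/7)/2


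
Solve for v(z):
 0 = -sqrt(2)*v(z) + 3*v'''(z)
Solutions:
 v(z) = C3*exp(2^(1/6)*3^(2/3)*z/3) + (C1*sin(6^(1/6)*z/2) + C2*cos(6^(1/6)*z/2))*exp(-2^(1/6)*3^(2/3)*z/6)


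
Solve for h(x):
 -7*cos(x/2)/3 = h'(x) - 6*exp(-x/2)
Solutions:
 h(x) = C1 - 14*sin(x/2)/3 - 12*exp(-x/2)


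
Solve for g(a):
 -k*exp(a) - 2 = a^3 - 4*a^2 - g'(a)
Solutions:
 g(a) = C1 + a^4/4 - 4*a^3/3 + 2*a + k*exp(a)


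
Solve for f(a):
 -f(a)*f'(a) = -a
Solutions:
 f(a) = -sqrt(C1 + a^2)
 f(a) = sqrt(C1 + a^2)


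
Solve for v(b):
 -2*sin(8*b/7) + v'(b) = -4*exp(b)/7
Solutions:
 v(b) = C1 - 4*exp(b)/7 - 7*cos(8*b/7)/4


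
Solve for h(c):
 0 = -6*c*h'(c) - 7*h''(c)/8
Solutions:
 h(c) = C1 + C2*erf(2*sqrt(42)*c/7)


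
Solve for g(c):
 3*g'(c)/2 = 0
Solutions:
 g(c) = C1


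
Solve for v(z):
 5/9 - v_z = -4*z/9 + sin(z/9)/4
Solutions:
 v(z) = C1 + 2*z^2/9 + 5*z/9 + 9*cos(z/9)/4


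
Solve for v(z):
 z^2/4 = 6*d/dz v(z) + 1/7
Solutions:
 v(z) = C1 + z^3/72 - z/42


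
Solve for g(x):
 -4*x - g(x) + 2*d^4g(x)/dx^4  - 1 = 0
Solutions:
 g(x) = C1*exp(-2^(3/4)*x/2) + C2*exp(2^(3/4)*x/2) + C3*sin(2^(3/4)*x/2) + C4*cos(2^(3/4)*x/2) - 4*x - 1


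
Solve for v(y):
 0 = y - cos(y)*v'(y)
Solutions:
 v(y) = C1 + Integral(y/cos(y), y)


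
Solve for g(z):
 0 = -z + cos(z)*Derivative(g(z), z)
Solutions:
 g(z) = C1 + Integral(z/cos(z), z)


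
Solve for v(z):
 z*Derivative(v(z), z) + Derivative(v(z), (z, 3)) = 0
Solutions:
 v(z) = C1 + Integral(C2*airyai(-z) + C3*airybi(-z), z)


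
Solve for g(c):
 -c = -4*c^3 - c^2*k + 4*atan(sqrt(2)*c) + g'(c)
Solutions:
 g(c) = C1 + c^4 + c^3*k/3 - c^2/2 - 4*c*atan(sqrt(2)*c) + sqrt(2)*log(2*c^2 + 1)


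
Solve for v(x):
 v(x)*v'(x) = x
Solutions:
 v(x) = -sqrt(C1 + x^2)
 v(x) = sqrt(C1 + x^2)


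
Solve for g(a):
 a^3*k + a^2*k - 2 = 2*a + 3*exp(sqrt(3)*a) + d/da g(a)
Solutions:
 g(a) = C1 + a^4*k/4 + a^3*k/3 - a^2 - 2*a - sqrt(3)*exp(sqrt(3)*a)


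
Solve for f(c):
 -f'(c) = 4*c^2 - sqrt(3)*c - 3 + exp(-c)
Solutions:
 f(c) = C1 - 4*c^3/3 + sqrt(3)*c^2/2 + 3*c + exp(-c)


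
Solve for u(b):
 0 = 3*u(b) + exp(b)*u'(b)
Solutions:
 u(b) = C1*exp(3*exp(-b))


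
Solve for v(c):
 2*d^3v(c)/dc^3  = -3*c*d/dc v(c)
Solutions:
 v(c) = C1 + Integral(C2*airyai(-2^(2/3)*3^(1/3)*c/2) + C3*airybi(-2^(2/3)*3^(1/3)*c/2), c)


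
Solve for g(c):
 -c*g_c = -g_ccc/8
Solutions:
 g(c) = C1 + Integral(C2*airyai(2*c) + C3*airybi(2*c), c)


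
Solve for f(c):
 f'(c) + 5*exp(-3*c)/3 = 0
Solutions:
 f(c) = C1 + 5*exp(-3*c)/9


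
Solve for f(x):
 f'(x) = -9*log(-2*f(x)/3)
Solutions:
 Integral(1/(log(-_y) - log(3) + log(2)), (_y, f(x)))/9 = C1 - x


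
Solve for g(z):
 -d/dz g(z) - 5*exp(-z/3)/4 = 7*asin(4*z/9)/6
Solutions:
 g(z) = C1 - 7*z*asin(4*z/9)/6 - 7*sqrt(81 - 16*z^2)/24 + 15*exp(-z/3)/4


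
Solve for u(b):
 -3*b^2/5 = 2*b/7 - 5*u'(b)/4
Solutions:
 u(b) = C1 + 4*b^3/25 + 4*b^2/35


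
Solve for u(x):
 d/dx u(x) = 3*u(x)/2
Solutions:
 u(x) = C1*exp(3*x/2)


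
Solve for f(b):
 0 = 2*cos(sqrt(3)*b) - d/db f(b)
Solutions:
 f(b) = C1 + 2*sqrt(3)*sin(sqrt(3)*b)/3


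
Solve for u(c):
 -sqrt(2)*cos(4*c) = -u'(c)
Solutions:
 u(c) = C1 + sqrt(2)*sin(4*c)/4


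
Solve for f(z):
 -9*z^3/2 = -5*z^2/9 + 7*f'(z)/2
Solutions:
 f(z) = C1 - 9*z^4/28 + 10*z^3/189


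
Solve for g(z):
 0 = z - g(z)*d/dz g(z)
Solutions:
 g(z) = -sqrt(C1 + z^2)
 g(z) = sqrt(C1 + z^2)


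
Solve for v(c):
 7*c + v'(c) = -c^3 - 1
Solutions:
 v(c) = C1 - c^4/4 - 7*c^2/2 - c


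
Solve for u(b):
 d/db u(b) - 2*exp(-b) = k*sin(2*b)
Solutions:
 u(b) = C1 - k*cos(2*b)/2 - 2*exp(-b)


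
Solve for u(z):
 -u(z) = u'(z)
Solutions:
 u(z) = C1*exp(-z)


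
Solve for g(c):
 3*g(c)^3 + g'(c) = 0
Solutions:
 g(c) = -sqrt(2)*sqrt(-1/(C1 - 3*c))/2
 g(c) = sqrt(2)*sqrt(-1/(C1 - 3*c))/2


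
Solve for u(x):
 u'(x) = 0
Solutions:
 u(x) = C1


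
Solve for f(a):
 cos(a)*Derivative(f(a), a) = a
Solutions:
 f(a) = C1 + Integral(a/cos(a), a)


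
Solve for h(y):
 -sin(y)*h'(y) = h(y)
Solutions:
 h(y) = C1*sqrt(cos(y) + 1)/sqrt(cos(y) - 1)


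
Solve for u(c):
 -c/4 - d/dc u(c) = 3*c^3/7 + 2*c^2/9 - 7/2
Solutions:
 u(c) = C1 - 3*c^4/28 - 2*c^3/27 - c^2/8 + 7*c/2


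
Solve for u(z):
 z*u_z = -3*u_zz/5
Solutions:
 u(z) = C1 + C2*erf(sqrt(30)*z/6)


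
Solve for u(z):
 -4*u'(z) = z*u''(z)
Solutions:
 u(z) = C1 + C2/z^3


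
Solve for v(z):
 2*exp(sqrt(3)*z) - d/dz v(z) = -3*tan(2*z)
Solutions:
 v(z) = C1 + 2*sqrt(3)*exp(sqrt(3)*z)/3 - 3*log(cos(2*z))/2


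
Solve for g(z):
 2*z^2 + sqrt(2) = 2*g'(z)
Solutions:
 g(z) = C1 + z^3/3 + sqrt(2)*z/2


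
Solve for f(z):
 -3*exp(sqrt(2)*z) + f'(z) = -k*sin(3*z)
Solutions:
 f(z) = C1 + k*cos(3*z)/3 + 3*sqrt(2)*exp(sqrt(2)*z)/2


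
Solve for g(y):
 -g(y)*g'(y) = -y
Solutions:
 g(y) = -sqrt(C1 + y^2)
 g(y) = sqrt(C1 + y^2)


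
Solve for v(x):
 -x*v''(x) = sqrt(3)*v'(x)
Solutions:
 v(x) = C1 + C2*x^(1 - sqrt(3))


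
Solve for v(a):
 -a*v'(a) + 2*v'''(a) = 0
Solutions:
 v(a) = C1 + Integral(C2*airyai(2^(2/3)*a/2) + C3*airybi(2^(2/3)*a/2), a)


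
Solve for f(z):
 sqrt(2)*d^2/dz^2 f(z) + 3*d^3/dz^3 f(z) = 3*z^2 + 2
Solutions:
 f(z) = C1 + C2*z + C3*exp(-sqrt(2)*z/3) + sqrt(2)*z^4/8 - 3*z^3/2 + 29*sqrt(2)*z^2/4


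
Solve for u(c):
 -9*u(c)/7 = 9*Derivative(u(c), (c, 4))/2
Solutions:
 u(c) = (C1*sin(14^(3/4)*c/14) + C2*cos(14^(3/4)*c/14))*exp(-14^(3/4)*c/14) + (C3*sin(14^(3/4)*c/14) + C4*cos(14^(3/4)*c/14))*exp(14^(3/4)*c/14)


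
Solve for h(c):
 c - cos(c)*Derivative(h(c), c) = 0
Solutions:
 h(c) = C1 + Integral(c/cos(c), c)


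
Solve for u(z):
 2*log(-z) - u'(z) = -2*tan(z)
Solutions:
 u(z) = C1 + 2*z*log(-z) - 2*z - 2*log(cos(z))


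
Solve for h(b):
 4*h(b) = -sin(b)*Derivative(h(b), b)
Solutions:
 h(b) = C1*(cos(b)^2 + 2*cos(b) + 1)/(cos(b)^2 - 2*cos(b) + 1)


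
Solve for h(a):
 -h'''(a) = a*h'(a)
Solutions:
 h(a) = C1 + Integral(C2*airyai(-a) + C3*airybi(-a), a)


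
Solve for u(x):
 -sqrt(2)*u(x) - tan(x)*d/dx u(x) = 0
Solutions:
 u(x) = C1/sin(x)^(sqrt(2))


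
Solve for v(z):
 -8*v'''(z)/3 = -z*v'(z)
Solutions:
 v(z) = C1 + Integral(C2*airyai(3^(1/3)*z/2) + C3*airybi(3^(1/3)*z/2), z)


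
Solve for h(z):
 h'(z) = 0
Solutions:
 h(z) = C1


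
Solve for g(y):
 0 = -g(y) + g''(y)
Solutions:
 g(y) = C1*exp(-y) + C2*exp(y)


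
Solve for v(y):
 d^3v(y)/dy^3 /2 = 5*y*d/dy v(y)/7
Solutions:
 v(y) = C1 + Integral(C2*airyai(10^(1/3)*7^(2/3)*y/7) + C3*airybi(10^(1/3)*7^(2/3)*y/7), y)


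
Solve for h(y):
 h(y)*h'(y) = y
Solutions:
 h(y) = -sqrt(C1 + y^2)
 h(y) = sqrt(C1 + y^2)


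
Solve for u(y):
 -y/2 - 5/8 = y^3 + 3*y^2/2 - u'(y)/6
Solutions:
 u(y) = C1 + 3*y^4/2 + 3*y^3 + 3*y^2/2 + 15*y/4


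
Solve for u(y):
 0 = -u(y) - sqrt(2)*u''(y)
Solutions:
 u(y) = C1*sin(2^(3/4)*y/2) + C2*cos(2^(3/4)*y/2)


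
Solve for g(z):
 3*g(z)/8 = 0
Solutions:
 g(z) = 0


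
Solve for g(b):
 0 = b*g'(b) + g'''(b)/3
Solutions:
 g(b) = C1 + Integral(C2*airyai(-3^(1/3)*b) + C3*airybi(-3^(1/3)*b), b)


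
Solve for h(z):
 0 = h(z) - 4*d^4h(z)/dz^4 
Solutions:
 h(z) = C1*exp(-sqrt(2)*z/2) + C2*exp(sqrt(2)*z/2) + C3*sin(sqrt(2)*z/2) + C4*cos(sqrt(2)*z/2)


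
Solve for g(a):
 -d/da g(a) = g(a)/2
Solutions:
 g(a) = C1*exp(-a/2)


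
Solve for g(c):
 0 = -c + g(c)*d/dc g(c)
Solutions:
 g(c) = -sqrt(C1 + c^2)
 g(c) = sqrt(C1 + c^2)


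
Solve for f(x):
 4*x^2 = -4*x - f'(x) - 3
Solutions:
 f(x) = C1 - 4*x^3/3 - 2*x^2 - 3*x


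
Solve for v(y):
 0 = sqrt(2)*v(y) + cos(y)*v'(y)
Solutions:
 v(y) = C1*(sin(y) - 1)^(sqrt(2)/2)/(sin(y) + 1)^(sqrt(2)/2)


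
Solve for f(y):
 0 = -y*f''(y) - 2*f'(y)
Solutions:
 f(y) = C1 + C2/y


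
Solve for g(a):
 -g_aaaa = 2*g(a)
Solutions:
 g(a) = (C1*sin(2^(3/4)*a/2) + C2*cos(2^(3/4)*a/2))*exp(-2^(3/4)*a/2) + (C3*sin(2^(3/4)*a/2) + C4*cos(2^(3/4)*a/2))*exp(2^(3/4)*a/2)


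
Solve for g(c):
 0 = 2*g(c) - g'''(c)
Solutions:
 g(c) = C3*exp(2^(1/3)*c) + (C1*sin(2^(1/3)*sqrt(3)*c/2) + C2*cos(2^(1/3)*sqrt(3)*c/2))*exp(-2^(1/3)*c/2)


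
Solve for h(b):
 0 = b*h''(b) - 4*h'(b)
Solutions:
 h(b) = C1 + C2*b^5


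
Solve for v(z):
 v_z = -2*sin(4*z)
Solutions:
 v(z) = C1 + cos(4*z)/2


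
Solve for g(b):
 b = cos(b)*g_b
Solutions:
 g(b) = C1 + Integral(b/cos(b), b)


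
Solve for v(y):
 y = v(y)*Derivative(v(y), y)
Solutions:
 v(y) = -sqrt(C1 + y^2)
 v(y) = sqrt(C1 + y^2)


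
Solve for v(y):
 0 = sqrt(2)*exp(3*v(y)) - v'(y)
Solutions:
 v(y) = log(-1/(C1 + 3*sqrt(2)*y))/3
 v(y) = log((-1/(C1 + sqrt(2)*y))^(1/3)*(-3^(2/3) - 3*3^(1/6)*I)/6)
 v(y) = log((-1/(C1 + sqrt(2)*y))^(1/3)*(-3^(2/3) + 3*3^(1/6)*I)/6)


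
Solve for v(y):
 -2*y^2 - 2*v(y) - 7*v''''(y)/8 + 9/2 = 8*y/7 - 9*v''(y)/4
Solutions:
 v(y) = -y^2 - 4*y/7 + (C1*sin(2*7^(3/4)*y*sin(atan(sqrt(31)/9)/2)/7) + C2*cos(2*7^(3/4)*y*sin(atan(sqrt(31)/9)/2)/7))*exp(-2*7^(3/4)*y*cos(atan(sqrt(31)/9)/2)/7) + (C3*sin(2*7^(3/4)*y*sin(atan(sqrt(31)/9)/2)/7) + C4*cos(2*7^(3/4)*y*sin(atan(sqrt(31)/9)/2)/7))*exp(2*7^(3/4)*y*cos(atan(sqrt(31)/9)/2)/7)


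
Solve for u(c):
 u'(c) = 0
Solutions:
 u(c) = C1


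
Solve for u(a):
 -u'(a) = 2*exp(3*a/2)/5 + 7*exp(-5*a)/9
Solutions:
 u(a) = C1 - 4*exp(3*a/2)/15 + 7*exp(-5*a)/45


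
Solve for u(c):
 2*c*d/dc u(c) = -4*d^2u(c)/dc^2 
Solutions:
 u(c) = C1 + C2*erf(c/2)


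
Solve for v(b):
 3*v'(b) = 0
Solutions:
 v(b) = C1


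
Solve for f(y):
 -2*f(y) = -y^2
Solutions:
 f(y) = y^2/2


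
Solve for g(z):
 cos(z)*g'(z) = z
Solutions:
 g(z) = C1 + Integral(z/cos(z), z)


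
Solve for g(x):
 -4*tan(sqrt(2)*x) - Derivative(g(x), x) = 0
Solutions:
 g(x) = C1 + 2*sqrt(2)*log(cos(sqrt(2)*x))


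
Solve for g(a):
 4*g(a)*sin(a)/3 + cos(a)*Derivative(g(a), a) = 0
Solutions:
 g(a) = C1*cos(a)^(4/3)


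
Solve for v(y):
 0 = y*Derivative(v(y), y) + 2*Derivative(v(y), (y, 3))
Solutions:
 v(y) = C1 + Integral(C2*airyai(-2^(2/3)*y/2) + C3*airybi(-2^(2/3)*y/2), y)


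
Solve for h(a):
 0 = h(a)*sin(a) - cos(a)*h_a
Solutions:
 h(a) = C1/cos(a)


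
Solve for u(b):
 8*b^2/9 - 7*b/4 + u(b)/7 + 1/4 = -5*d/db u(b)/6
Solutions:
 u(b) = C1*exp(-6*b/35) - 56*b^2/9 + 9163*b/108 - 321839/648


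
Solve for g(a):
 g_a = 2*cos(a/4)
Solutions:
 g(a) = C1 + 8*sin(a/4)


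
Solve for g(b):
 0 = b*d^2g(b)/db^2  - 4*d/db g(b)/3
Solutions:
 g(b) = C1 + C2*b^(7/3)


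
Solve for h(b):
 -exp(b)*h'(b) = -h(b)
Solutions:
 h(b) = C1*exp(-exp(-b))


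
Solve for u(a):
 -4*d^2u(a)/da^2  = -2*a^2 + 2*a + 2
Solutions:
 u(a) = C1 + C2*a + a^4/24 - a^3/12 - a^2/4


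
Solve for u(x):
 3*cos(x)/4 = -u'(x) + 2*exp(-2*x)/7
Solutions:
 u(x) = C1 - 3*sin(x)/4 - exp(-2*x)/7


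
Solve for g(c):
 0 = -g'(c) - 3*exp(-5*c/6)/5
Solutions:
 g(c) = C1 + 18*exp(-5*c/6)/25


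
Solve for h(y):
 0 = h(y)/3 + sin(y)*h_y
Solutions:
 h(y) = C1*(cos(y) + 1)^(1/6)/(cos(y) - 1)^(1/6)


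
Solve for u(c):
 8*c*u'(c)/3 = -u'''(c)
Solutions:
 u(c) = C1 + Integral(C2*airyai(-2*3^(2/3)*c/3) + C3*airybi(-2*3^(2/3)*c/3), c)


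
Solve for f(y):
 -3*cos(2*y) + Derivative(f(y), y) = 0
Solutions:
 f(y) = C1 + 3*sin(2*y)/2


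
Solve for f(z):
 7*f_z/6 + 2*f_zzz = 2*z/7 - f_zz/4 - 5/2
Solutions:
 f(z) = C1 + 6*z^2/49 - 753*z/343 + (C2*sin(sqrt(1335)*z/48) + C3*cos(sqrt(1335)*z/48))*exp(-z/16)


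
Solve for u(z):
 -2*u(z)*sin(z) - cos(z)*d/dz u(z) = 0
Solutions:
 u(z) = C1*cos(z)^2


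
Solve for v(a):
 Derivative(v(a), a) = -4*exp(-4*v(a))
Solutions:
 v(a) = log(-I*(C1 - 16*a)^(1/4))
 v(a) = log(I*(C1 - 16*a)^(1/4))
 v(a) = log(-(C1 - 16*a)^(1/4))
 v(a) = log(C1 - 16*a)/4


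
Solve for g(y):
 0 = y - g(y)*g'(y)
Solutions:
 g(y) = -sqrt(C1 + y^2)
 g(y) = sqrt(C1 + y^2)


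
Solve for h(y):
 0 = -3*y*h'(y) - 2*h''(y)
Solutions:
 h(y) = C1 + C2*erf(sqrt(3)*y/2)


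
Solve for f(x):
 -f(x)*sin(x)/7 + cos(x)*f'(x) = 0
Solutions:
 f(x) = C1/cos(x)^(1/7)


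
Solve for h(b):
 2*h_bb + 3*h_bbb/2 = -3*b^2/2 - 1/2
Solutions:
 h(b) = C1 + C2*b + C3*exp(-4*b/3) - b^4/16 + 3*b^3/16 - 35*b^2/64


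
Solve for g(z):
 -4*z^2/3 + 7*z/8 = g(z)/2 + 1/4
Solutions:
 g(z) = -8*z^2/3 + 7*z/4 - 1/2


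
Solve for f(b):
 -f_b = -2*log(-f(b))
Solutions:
 -li(-f(b)) = C1 + 2*b


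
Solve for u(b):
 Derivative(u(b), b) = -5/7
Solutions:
 u(b) = C1 - 5*b/7


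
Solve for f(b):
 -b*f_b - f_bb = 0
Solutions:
 f(b) = C1 + C2*erf(sqrt(2)*b/2)


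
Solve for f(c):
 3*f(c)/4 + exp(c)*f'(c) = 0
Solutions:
 f(c) = C1*exp(3*exp(-c)/4)


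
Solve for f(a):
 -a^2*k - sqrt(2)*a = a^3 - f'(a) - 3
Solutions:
 f(a) = C1 + a^4/4 + a^3*k/3 + sqrt(2)*a^2/2 - 3*a


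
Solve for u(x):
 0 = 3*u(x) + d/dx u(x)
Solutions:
 u(x) = C1*exp(-3*x)


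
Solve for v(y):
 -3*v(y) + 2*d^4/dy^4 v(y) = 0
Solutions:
 v(y) = C1*exp(-2^(3/4)*3^(1/4)*y/2) + C2*exp(2^(3/4)*3^(1/4)*y/2) + C3*sin(2^(3/4)*3^(1/4)*y/2) + C4*cos(2^(3/4)*3^(1/4)*y/2)


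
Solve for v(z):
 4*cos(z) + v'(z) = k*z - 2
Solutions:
 v(z) = C1 + k*z^2/2 - 2*z - 4*sin(z)


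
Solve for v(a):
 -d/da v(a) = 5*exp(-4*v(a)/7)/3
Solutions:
 v(a) = 7*log(-I*(C1 - 20*a/21)^(1/4))
 v(a) = 7*log(I*(C1 - 20*a/21)^(1/4))
 v(a) = 7*log(-(C1 - 20*a/21)^(1/4))
 v(a) = 7*log(C1 - 20*a/21)/4


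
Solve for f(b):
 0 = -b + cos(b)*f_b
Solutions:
 f(b) = C1 + Integral(b/cos(b), b)


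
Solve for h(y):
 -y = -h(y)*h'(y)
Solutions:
 h(y) = -sqrt(C1 + y^2)
 h(y) = sqrt(C1 + y^2)


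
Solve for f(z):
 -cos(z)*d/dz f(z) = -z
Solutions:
 f(z) = C1 + Integral(z/cos(z), z)


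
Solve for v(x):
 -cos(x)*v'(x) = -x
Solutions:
 v(x) = C1 + Integral(x/cos(x), x)


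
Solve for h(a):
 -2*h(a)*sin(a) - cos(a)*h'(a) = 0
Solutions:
 h(a) = C1*cos(a)^2


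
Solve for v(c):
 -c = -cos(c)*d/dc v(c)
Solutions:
 v(c) = C1 + Integral(c/cos(c), c)


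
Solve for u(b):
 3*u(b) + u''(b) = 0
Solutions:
 u(b) = C1*sin(sqrt(3)*b) + C2*cos(sqrt(3)*b)


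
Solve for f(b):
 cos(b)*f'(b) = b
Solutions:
 f(b) = C1 + Integral(b/cos(b), b)


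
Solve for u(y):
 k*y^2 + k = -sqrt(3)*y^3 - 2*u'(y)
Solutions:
 u(y) = C1 - k*y^3/6 - k*y/2 - sqrt(3)*y^4/8


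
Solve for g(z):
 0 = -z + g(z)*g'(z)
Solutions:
 g(z) = -sqrt(C1 + z^2)
 g(z) = sqrt(C1 + z^2)


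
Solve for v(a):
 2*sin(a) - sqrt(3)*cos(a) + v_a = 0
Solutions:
 v(a) = C1 + sqrt(3)*sin(a) + 2*cos(a)


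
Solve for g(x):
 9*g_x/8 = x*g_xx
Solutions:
 g(x) = C1 + C2*x^(17/8)


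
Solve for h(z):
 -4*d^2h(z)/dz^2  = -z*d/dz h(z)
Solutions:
 h(z) = C1 + C2*erfi(sqrt(2)*z/4)


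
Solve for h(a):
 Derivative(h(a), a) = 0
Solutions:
 h(a) = C1


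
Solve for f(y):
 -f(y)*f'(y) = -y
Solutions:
 f(y) = -sqrt(C1 + y^2)
 f(y) = sqrt(C1 + y^2)


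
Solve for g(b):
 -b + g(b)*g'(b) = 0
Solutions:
 g(b) = -sqrt(C1 + b^2)
 g(b) = sqrt(C1 + b^2)


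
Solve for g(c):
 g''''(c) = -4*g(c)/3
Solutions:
 g(c) = (C1*sin(3^(3/4)*c/3) + C2*cos(3^(3/4)*c/3))*exp(-3^(3/4)*c/3) + (C3*sin(3^(3/4)*c/3) + C4*cos(3^(3/4)*c/3))*exp(3^(3/4)*c/3)


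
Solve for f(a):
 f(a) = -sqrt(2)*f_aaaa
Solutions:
 f(a) = (C1*sin(2^(3/8)*a/2) + C2*cos(2^(3/8)*a/2))*exp(-2^(3/8)*a/2) + (C3*sin(2^(3/8)*a/2) + C4*cos(2^(3/8)*a/2))*exp(2^(3/8)*a/2)


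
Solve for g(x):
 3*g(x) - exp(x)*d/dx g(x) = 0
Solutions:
 g(x) = C1*exp(-3*exp(-x))


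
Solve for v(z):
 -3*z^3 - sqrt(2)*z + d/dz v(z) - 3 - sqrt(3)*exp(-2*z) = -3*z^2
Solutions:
 v(z) = C1 + 3*z^4/4 - z^3 + sqrt(2)*z^2/2 + 3*z - sqrt(3)*exp(-2*z)/2


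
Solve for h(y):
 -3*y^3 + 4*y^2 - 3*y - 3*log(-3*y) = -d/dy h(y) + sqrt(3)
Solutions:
 h(y) = C1 + 3*y^4/4 - 4*y^3/3 + 3*y^2/2 + 3*y*log(-y) + y*(-3 + sqrt(3) + 3*log(3))


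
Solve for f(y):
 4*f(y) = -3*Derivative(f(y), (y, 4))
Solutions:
 f(y) = (C1*sin(3^(3/4)*y/3) + C2*cos(3^(3/4)*y/3))*exp(-3^(3/4)*y/3) + (C3*sin(3^(3/4)*y/3) + C4*cos(3^(3/4)*y/3))*exp(3^(3/4)*y/3)


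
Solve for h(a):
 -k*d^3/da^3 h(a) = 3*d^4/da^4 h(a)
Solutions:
 h(a) = C1 + C2*a + C3*a^2 + C4*exp(-a*k/3)


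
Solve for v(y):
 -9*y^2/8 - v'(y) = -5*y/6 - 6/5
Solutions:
 v(y) = C1 - 3*y^3/8 + 5*y^2/12 + 6*y/5


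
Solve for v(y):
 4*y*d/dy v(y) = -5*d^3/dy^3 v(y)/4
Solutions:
 v(y) = C1 + Integral(C2*airyai(-2*2^(1/3)*5^(2/3)*y/5) + C3*airybi(-2*2^(1/3)*5^(2/3)*y/5), y)


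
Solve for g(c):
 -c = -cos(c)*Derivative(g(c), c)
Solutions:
 g(c) = C1 + Integral(c/cos(c), c)


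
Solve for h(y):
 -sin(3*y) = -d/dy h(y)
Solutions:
 h(y) = C1 - cos(3*y)/3


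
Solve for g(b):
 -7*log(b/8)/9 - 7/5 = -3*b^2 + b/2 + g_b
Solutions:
 g(b) = C1 + b^3 - b^2/4 - 7*b*log(b)/9 - 28*b/45 + 7*b*log(2)/3


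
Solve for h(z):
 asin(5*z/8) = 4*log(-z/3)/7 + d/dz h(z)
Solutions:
 h(z) = C1 - 4*z*log(-z)/7 + z*asin(5*z/8) + 4*z/7 + 4*z*log(3)/7 + sqrt(64 - 25*z^2)/5


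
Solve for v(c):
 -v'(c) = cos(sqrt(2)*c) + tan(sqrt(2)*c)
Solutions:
 v(c) = C1 + sqrt(2)*log(cos(sqrt(2)*c))/2 - sqrt(2)*sin(sqrt(2)*c)/2


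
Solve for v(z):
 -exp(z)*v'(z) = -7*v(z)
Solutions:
 v(z) = C1*exp(-7*exp(-z))


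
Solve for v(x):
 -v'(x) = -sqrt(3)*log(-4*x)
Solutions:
 v(x) = C1 + sqrt(3)*x*log(-x) + sqrt(3)*x*(-1 + 2*log(2))


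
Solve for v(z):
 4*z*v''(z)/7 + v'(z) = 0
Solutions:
 v(z) = C1 + C2/z^(3/4)


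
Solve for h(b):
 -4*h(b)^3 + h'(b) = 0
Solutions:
 h(b) = -sqrt(2)*sqrt(-1/(C1 + 4*b))/2
 h(b) = sqrt(2)*sqrt(-1/(C1 + 4*b))/2


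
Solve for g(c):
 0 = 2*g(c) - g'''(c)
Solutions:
 g(c) = C3*exp(2^(1/3)*c) + (C1*sin(2^(1/3)*sqrt(3)*c/2) + C2*cos(2^(1/3)*sqrt(3)*c/2))*exp(-2^(1/3)*c/2)


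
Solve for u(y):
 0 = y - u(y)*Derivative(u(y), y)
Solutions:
 u(y) = -sqrt(C1 + y^2)
 u(y) = sqrt(C1 + y^2)


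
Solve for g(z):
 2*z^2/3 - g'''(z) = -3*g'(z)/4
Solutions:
 g(z) = C1 + C2*exp(-sqrt(3)*z/2) + C3*exp(sqrt(3)*z/2) - 8*z^3/27 - 64*z/27


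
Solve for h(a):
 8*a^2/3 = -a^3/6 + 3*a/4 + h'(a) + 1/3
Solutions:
 h(a) = C1 + a^4/24 + 8*a^3/9 - 3*a^2/8 - a/3


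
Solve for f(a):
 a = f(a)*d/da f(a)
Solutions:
 f(a) = -sqrt(C1 + a^2)
 f(a) = sqrt(C1 + a^2)


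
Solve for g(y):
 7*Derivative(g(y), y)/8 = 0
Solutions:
 g(y) = C1


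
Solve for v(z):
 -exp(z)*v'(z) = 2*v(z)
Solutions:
 v(z) = C1*exp(2*exp(-z))


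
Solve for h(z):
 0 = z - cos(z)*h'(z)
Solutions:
 h(z) = C1 + Integral(z/cos(z), z)


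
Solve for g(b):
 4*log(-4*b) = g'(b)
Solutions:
 g(b) = C1 + 4*b*log(-b) + 4*b*(-1 + 2*log(2))


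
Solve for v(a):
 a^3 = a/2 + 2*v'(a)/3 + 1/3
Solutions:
 v(a) = C1 + 3*a^4/8 - 3*a^2/8 - a/2


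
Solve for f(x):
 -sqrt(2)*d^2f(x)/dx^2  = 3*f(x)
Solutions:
 f(x) = C1*sin(2^(3/4)*sqrt(3)*x/2) + C2*cos(2^(3/4)*sqrt(3)*x/2)


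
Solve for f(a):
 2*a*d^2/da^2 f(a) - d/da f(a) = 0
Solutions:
 f(a) = C1 + C2*a^(3/2)


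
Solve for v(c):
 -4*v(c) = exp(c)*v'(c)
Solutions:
 v(c) = C1*exp(4*exp(-c))


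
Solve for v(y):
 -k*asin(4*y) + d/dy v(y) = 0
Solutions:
 v(y) = C1 + k*(y*asin(4*y) + sqrt(1 - 16*y^2)/4)


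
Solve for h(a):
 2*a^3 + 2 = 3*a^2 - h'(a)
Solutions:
 h(a) = C1 - a^4/2 + a^3 - 2*a


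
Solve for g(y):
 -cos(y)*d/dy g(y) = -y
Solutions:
 g(y) = C1 + Integral(y/cos(y), y)


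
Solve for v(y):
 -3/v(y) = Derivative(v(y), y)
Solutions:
 v(y) = -sqrt(C1 - 6*y)
 v(y) = sqrt(C1 - 6*y)


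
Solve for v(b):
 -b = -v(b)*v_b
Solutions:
 v(b) = -sqrt(C1 + b^2)
 v(b) = sqrt(C1 + b^2)


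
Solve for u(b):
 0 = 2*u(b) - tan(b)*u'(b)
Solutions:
 u(b) = C1*sin(b)^2


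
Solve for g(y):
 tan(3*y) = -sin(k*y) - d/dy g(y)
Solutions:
 g(y) = C1 - Piecewise((-cos(k*y)/k, Ne(k, 0)), (0, True)) + log(cos(3*y))/3


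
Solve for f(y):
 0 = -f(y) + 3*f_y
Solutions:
 f(y) = C1*exp(y/3)


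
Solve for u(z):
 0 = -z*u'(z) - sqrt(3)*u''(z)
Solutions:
 u(z) = C1 + C2*erf(sqrt(2)*3^(3/4)*z/6)


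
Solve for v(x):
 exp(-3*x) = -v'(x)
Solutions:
 v(x) = C1 + exp(-3*x)/3


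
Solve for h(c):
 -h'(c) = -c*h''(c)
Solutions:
 h(c) = C1 + C2*c^2


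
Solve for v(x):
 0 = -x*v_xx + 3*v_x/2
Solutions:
 v(x) = C1 + C2*x^(5/2)


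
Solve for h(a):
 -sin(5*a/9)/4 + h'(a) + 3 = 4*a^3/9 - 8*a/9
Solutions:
 h(a) = C1 + a^4/9 - 4*a^2/9 - 3*a - 9*cos(5*a/9)/20


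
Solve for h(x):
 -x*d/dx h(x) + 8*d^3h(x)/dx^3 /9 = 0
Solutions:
 h(x) = C1 + Integral(C2*airyai(3^(2/3)*x/2) + C3*airybi(3^(2/3)*x/2), x)


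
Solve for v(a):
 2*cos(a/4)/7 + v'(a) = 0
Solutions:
 v(a) = C1 - 8*sin(a/4)/7


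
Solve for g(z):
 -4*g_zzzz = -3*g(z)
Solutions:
 g(z) = C1*exp(-sqrt(2)*3^(1/4)*z/2) + C2*exp(sqrt(2)*3^(1/4)*z/2) + C3*sin(sqrt(2)*3^(1/4)*z/2) + C4*cos(sqrt(2)*3^(1/4)*z/2)


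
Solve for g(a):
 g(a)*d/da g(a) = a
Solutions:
 g(a) = -sqrt(C1 + a^2)
 g(a) = sqrt(C1 + a^2)


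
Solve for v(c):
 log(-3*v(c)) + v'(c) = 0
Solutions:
 Integral(1/(log(-_y) + log(3)), (_y, v(c))) = C1 - c
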